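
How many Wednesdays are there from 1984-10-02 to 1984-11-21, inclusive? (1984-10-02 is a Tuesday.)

1984-10-02 is a Tuesday; the first Wednesday on or after it is 1984-10-03 (1 day later).
From 1984-10-03 to 1984-11-21: 28 + 21 = 49 days (rest of October, November).
49 ÷ 7 = 7 full weeks with remainder 0, so 7 more Wednesdays after the first → 8.

8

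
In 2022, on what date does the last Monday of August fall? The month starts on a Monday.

August 2022 begins on a Monday, so the first Monday is August 1.
August 2022 has 31 days. Adding weeks: 1, 8, 15, 22, 29 — the last one ≤ 31 is the 29th.

2022-08-29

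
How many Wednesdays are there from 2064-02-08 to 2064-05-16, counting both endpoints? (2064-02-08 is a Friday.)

14

2064-02-08 is a Friday; the first Wednesday on or after it is 2064-02-13 (5 days later).
From 2064-02-13 to 2064-05-16: 16 + 31 + 30 + 16 = 93 days (rest of February, March, April, May).
93 ÷ 7 = 13 full weeks with remainder 2, so 13 more Wednesdays after the first → 14.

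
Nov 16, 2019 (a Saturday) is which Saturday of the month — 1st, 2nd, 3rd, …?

Day 16 falls in week ⌈16/7⌉ of the month.
Days 1–7 hold the 1st Saturday, 8–14 the 2nd, 15–21 the 3rd, 22–28 the 4th, 29–31 the 5th.
16 is in the range for the 3rd.

3rd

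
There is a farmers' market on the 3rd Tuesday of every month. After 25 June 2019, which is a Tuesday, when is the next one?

June 2019 starts on a Saturday; its first Tuesday is the 4th, so the 3rd Tuesday is the 18th — 18 June 2019.
That is not after 25 June 2019, so look at July 2019.
July 2019 starts on a Monday; its first Tuesday is the 2nd, so the 3rd Tuesday is the 16th — 16 July 2019.

16 July 2019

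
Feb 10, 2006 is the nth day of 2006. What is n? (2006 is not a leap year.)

Days in months before Feb: 31 = 31.
Plus 10 days into Feb → day 41.

41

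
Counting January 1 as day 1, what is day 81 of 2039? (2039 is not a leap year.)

January has 31 days (81 − 31 = 50 remain).
February has 28 days (50 − 28 = 22 remain).
22 into March → March 22.

22 March 2039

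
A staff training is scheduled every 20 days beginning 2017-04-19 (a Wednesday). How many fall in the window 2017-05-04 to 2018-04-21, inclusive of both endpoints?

18

Occurrences land 20·i days after 2017-04-19 for i = 0, 1, 2, …
2017-05-04 is 15 days after the start; 15 ÷ 20 = 0 remainder 15; since the remainder is 15, round up to i = 1. First occurrence in the window: #2 on 2017-05-09 (1×20 = 20 days in).
2018-04-21 is 367 days after the start; 367 ÷ 20 = 18 remainder 7. Last occurrence in the window: #19 on 2018-04-14.
Occurrences #2 through #19: 18 in total.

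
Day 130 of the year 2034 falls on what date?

2034-05-10

January has 31 days (130 − 31 = 99 remain).
February has 28 days (99 − 28 = 71 remain).
March has 31 days (71 − 31 = 40 remain).
April has 30 days (40 − 30 = 10 remain).
10 into May → May 10.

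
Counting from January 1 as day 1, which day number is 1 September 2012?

245

Days in months before September: 31 + 29 + 31 + 30 + 31 + 30 + 31 + 31 = 244.
Plus 1 day into September → day 245.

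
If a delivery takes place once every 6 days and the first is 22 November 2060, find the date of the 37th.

26 June 2061

The 37th occurrence is 36 intervals after the first: 36 × 6 = 216 days after 22 November 2060.
November has 30 days — 8 days to the end of November leaves 208.
December has 31 days (177 left).
January has 31 days (146 left).
February has 28 days (118 left).
March has 31 days (87 left).
April has 30 days (57 left).
May has 31 days (26 left).
26 days into June → 26 June 2061.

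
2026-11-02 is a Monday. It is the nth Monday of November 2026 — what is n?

1st

Day 2 falls in week ⌈2/7⌉ of the month.
Days 1–7 hold the 1st Monday, 8–14 the 2nd, 15–21 the 3rd, 22–28 the 4th, 29–31 the 5th.
2 is in the range for the 1st.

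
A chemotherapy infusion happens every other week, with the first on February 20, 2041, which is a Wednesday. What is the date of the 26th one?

February 5, 2042

The 26th occurrence is 25 intervals after the first: 25 × 14 = 350 days after February 20, 2041.
February has 28 days — 8 days to the end of February leaves 342.
March has 31 days (311 left).
April has 30 days (281 left).
May has 31 days (250 left).
June has 30 days (220 left).
July has 31 days (189 left).
August has 31 days (158 left).
September has 30 days (128 left).
October has 31 days (97 left).
November has 30 days (67 left).
December has 31 days (36 left).
January has 31 days (5 left).
5 days into February → February 5, 2042.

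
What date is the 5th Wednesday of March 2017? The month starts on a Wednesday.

March 2017 begins on a Wednesday, so the first Wednesday is March 1.
The 5th Wednesday is 4 weeks later: 1 + 28 = 29.

March 29, 2017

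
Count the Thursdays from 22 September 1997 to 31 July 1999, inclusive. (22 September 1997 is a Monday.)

97

22 September 1997 is a Monday; the first Thursday on or after it is 25 September 1997 (3 days later).
From 25 September 1997 to 31 July 1999: 97 + 365 + 212 = 674 days (rest of 1997, 1998, to 31 July 1999 in 1999).
674 ÷ 7 = 96 full weeks with remainder 2, so 96 more Thursdays after the first → 97.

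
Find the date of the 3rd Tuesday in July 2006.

July 2006 begins on a Saturday, so the first Tuesday is July 4 (3 days later).
The 3rd Tuesday is 2 weeks later: 4 + 14 = 18.

18 July 2006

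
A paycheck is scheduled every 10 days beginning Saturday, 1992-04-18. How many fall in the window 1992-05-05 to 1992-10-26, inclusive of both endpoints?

18

Occurrences land 10·i days after 1992-04-18 for i = 0, 1, 2, …
1992-05-05 is 17 days after the start; 17 ÷ 10 = 1 remainder 7; since the remainder is 7, round up to i = 2. First occurrence in the window: #3 on 1992-05-08 (2×10 = 20 days in).
1992-10-26 is 191 days after the start; 191 ÷ 10 = 19 remainder 1. Last occurrence in the window: #20 on 1992-10-25.
Occurrences #3 through #20: 18 in total.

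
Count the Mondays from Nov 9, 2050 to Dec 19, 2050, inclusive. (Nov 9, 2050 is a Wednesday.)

Nov 9, 2050 is a Wednesday; the first Monday on or after it is Nov 14, 2050 (5 days later).
From Nov 14, 2050 to Dec 19, 2050: 16 + 19 = 35 days (rest of Nov, Dec).
35 ÷ 7 = 5 full weeks with remainder 0, so 5 more Mondays after the first → 6.

6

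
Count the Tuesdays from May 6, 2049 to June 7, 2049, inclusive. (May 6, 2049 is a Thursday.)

4

May 6, 2049 is a Thursday; the first Tuesday on or after it is May 11, 2049 (5 days later).
From May 11, 2049 to June 7, 2049: 20 + 7 = 27 days (rest of May, June).
27 ÷ 7 = 3 full weeks with remainder 6, so 3 more Tuesdays after the first → 4.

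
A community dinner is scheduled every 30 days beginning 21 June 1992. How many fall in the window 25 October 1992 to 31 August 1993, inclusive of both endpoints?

Occurrences land 30·i days after 21 June 1992 for i = 0, 1, 2, …
25 October 1992 is 126 days after the start; 126 ÷ 30 = 4 remainder 6; since the remainder is 6, round up to i = 5. First occurrence in the window: #6 on 18 November 1992 (5×30 = 150 days in).
31 August 1993 is 436 days after the start; 436 ÷ 30 = 14 remainder 16. Last occurrence in the window: #15 on 15 August 1993.
Occurrences #6 through #15: 10 in total.

10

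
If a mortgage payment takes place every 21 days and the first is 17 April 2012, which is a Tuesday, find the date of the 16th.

26 February 2013

The 16th occurrence is 15 intervals after the first: 15 × 21 = 315 days after 17 April 2012.
April has 30 days — 13 days to the end of April leaves 302.
May has 31 days (271 left).
June has 30 days (241 left).
July has 31 days (210 left).
August has 31 days (179 left).
September has 30 days (149 left).
October has 31 days (118 left).
November has 30 days (88 left).
December has 31 days (57 left).
January has 31 days (26 left).
26 days into February → 26 February 2013.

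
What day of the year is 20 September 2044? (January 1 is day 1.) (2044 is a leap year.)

Days in months before September: 31 + 29 + 31 + 30 + 31 + 30 + 31 + 31 = 244.
Plus 20 days into September → day 264.

264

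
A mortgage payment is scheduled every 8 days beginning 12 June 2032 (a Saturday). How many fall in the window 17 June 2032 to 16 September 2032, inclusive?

Occurrences land 8·i days after 12 June 2032 for i = 0, 1, 2, …
17 June 2032 is 5 days after the start; 5 ÷ 8 = 0 remainder 5; since the remainder is 5, round up to i = 1. First occurrence in the window: #2 on 20 June 2032 (1×8 = 8 days in).
16 September 2032 is 96 days after the start; 96 ÷ 8 = 12 remainder 0. Last occurrence in the window: #13 on 16 September 2032.
Occurrences #2 through #13: 12 in total.

12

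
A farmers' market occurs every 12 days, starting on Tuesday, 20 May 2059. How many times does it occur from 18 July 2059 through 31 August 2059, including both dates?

4

Occurrences land 12·i days after 20 May 2059 for i = 0, 1, 2, …
18 July 2059 is 59 days after the start; 59 ÷ 12 = 4 remainder 11; since the remainder is 11, round up to i = 5. First occurrence in the window: #6 on 19 July 2059 (5×12 = 60 days in).
31 August 2059 is 103 days after the start; 103 ÷ 12 = 8 remainder 7. Last occurrence in the window: #9 on 24 August 2059.
Occurrences #6 through #9: 4 in total.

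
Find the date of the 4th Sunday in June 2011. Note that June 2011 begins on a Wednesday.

June 2011 begins on a Wednesday, so the first Sunday is June 5 (4 days later).
The 4th Sunday is 3 weeks later: 5 + 21 = 26.

26 June 2011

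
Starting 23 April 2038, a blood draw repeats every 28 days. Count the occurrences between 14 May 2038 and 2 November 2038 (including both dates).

6

Occurrences land 28·i days after 23 April 2038 for i = 0, 1, 2, …
14 May 2038 is 21 days after the start; 21 ÷ 28 = 0 remainder 21; since the remainder is 21, round up to i = 1. First occurrence in the window: #2 on 21 May 2038 (1×28 = 28 days in).
2 November 2038 is 193 days after the start; 193 ÷ 28 = 6 remainder 25. Last occurrence in the window: #7 on 8 October 2038.
Occurrences #2 through #7: 6 in total.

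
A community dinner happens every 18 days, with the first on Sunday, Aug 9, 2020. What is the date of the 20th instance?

The 20th occurrence is 19 intervals after the first: 19 × 18 = 342 days after Aug 9, 2020.
Aug has 31 days — 22 days to the end of Aug leaves 320.
Sep has 30 days (290 left).
Oct has 31 days (259 left).
Nov has 30 days (229 left).
Dec has 31 days (198 left).
Jan has 31 days (167 left).
Feb has 28 days (139 left).
Mar has 31 days (108 left).
Apr has 30 days (78 left).
May has 31 days (47 left).
Jun has 30 days (17 left).
17 days into Jul → Jul 17, 2021.

Jul 17, 2021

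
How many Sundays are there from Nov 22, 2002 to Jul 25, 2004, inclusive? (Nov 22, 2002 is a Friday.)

88

Nov 22, 2002 is a Friday; the first Sunday on or after it is Nov 24, 2002 (2 days later).
From Nov 24, 2002 to Jul 25, 2004: 37 + 365 + 207 = 609 days (rest of 2002, 2003, to Jul 25, 2004 in 2004).
609 ÷ 7 = 87 full weeks with remainder 0, so 87 more Sundays after the first → 88.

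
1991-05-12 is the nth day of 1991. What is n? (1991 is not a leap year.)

Days in months before May: 31 + 28 + 31 + 30 = 120.
Plus 12 days into May → day 132.

132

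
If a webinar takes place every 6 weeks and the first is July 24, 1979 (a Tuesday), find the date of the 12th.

October 28, 1980

The 12th occurrence is 11 intervals after the first: 11 × 42 = 462 days after July 24, 1979.
July has 31 days — 7 days to the end of July leaves 455.
From end of July to end of 1979 is 153 days (302 left).
January has 31 days (271 left).
February has 29 days (242 left).
March has 31 days (211 left).
April has 30 days (181 left).
May has 31 days (150 left).
June has 30 days (120 left).
July has 31 days (89 left).
August has 31 days (58 left).
September has 30 days (28 left).
28 days into October → October 28, 1980.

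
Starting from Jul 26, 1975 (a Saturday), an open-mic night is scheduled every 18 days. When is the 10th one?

Jan 4, 1976

The 10th occurrence is 9 intervals after the first: 9 × 18 = 162 days after Jul 26, 1975.
Jul has 31 days — 5 days to the end of Jul leaves 157.
Aug has 31 days (126 left).
Sep has 30 days (96 left).
Oct has 31 days (65 left).
Nov has 30 days (35 left).
Dec has 31 days (4 left).
4 days into Jan → Jan 4, 1976.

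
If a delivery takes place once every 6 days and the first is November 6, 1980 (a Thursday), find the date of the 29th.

The 29th occurrence is 28 intervals after the first: 28 × 6 = 168 days after November 6, 1980.
November has 30 days — 24 days to the end of November leaves 144.
December has 31 days (113 left).
January has 31 days (82 left).
February has 28 days (54 left).
March has 31 days (23 left).
23 days into April → April 23, 1981.

April 23, 1981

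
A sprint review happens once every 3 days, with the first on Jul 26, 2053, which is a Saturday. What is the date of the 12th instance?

Aug 28, 2053

The 12th occurrence is 11 intervals after the first: 11 × 3 = 33 days after Jul 26, 2053.
Jul has 31 days — 5 days to the end of Jul leaves 28.
28 days into Aug → Aug 28, 2053.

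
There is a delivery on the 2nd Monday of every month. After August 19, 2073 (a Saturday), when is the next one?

September 11, 2073

August 2073 starts on a Tuesday; its first Monday is the 7th, so the 2nd Monday is the 14th — August 14, 2073.
That is not after August 19, 2073, so look at September 2073.
September 2073 starts on a Friday; its first Monday is the 4th, so the 2nd Monday is the 11th — September 11, 2073.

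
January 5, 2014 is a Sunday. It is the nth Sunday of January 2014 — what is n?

1st

Day 5 falls in week ⌈5/7⌉ of the month.
Days 1–7 hold the 1st Sunday, 8–14 the 2nd, 15–21 the 3rd, 22–28 the 4th, 29–31 the 5th.
5 is in the range for the 1st.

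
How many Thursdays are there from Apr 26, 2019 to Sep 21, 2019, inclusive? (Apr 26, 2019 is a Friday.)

21

Apr 26, 2019 is a Friday; the first Thursday on or after it is May 2, 2019 (6 days later).
From May 2, 2019 to Sep 21, 2019: 29 + 30 + 31 + 31 + 21 = 142 days (rest of May, Jun, Jul, Aug, Sep).
142 ÷ 7 = 20 full weeks with remainder 2, so 20 more Thursdays after the first → 21.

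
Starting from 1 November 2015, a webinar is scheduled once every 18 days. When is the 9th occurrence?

24 March 2016

The 9th occurrence is 8 intervals after the first: 8 × 18 = 144 days after 1 November 2015.
November has 30 days — 29 days to the end of November leaves 115.
December has 31 days (84 left).
January has 31 days (53 left).
February has 29 days (24 left).
24 days into March → 24 March 2016.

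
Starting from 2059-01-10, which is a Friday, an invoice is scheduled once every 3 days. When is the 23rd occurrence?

2059-03-17

The 23rd occurrence is 22 intervals after the first: 22 × 3 = 66 days after 2059-01-10.
January has 31 days — 21 days to the end of January leaves 45.
February has 28 days (17 left).
17 days into March → 2059-03-17.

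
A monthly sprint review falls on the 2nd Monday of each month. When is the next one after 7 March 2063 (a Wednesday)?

12 March 2063

March 2063 starts on a Thursday; its first Monday is the 5th, so the 2nd Monday is the 12th — 12 March 2063.
12 March 2063 is after 7 March 2063, so that is the next one.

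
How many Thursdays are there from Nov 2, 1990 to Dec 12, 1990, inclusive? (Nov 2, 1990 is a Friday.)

5

Nov 2, 1990 is a Friday; the first Thursday on or after it is Nov 8, 1990 (6 days later).
From Nov 8, 1990 to Dec 12, 1990: 22 + 12 = 34 days (rest of Nov, Dec).
34 ÷ 7 = 4 full weeks with remainder 6, so 4 more Thursdays after the first → 5.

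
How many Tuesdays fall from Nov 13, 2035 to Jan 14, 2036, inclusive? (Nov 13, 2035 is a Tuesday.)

Nov 13, 2035 is a Tuesday; the first Tuesday on or after it is Nov 13, 2035.
From Nov 13, 2035 to Jan 14, 2036: 17 + 31 + 14 = 62 days (rest of Nov, Dec, Jan).
62 ÷ 7 = 8 full weeks with remainder 6, so 8 more Tuesdays after the first → 9.

9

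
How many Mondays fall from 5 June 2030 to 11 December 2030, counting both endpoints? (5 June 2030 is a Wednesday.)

27

5 June 2030 is a Wednesday; the first Monday on or after it is 10 June 2030 (5 days later).
From 10 June 2030 to 11 December 2030: 20 + 31 + 31 + 30 + 31 + 30 + 11 = 184 days (rest of June, July, August, September, October, November, December).
184 ÷ 7 = 26 full weeks with remainder 2, so 26 more Mondays after the first → 27.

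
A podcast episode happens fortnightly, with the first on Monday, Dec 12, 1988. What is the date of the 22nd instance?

Oct 2, 1989

The 22nd occurrence is 21 intervals after the first: 21 × 14 = 294 days after Dec 12, 1988.
Dec has 31 days — 19 days to the end of Dec leaves 275.
Jan has 31 days (244 left).
Feb has 28 days (216 left).
Mar has 31 days (185 left).
Apr has 30 days (155 left).
May has 31 days (124 left).
Jun has 30 days (94 left).
Jul has 31 days (63 left).
Aug has 31 days (32 left).
Sep has 30 days (2 left).
2 days into Oct → Oct 2, 1989.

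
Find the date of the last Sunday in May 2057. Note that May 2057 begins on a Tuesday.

27 May 2057

May 2057 begins on a Tuesday, so the first Sunday is May 6 (5 days later).
May 2057 has 31 days. Adding weeks: 6, 13, 20, 27 — the last one ≤ 31 is the 27th.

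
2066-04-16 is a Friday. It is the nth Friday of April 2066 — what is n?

3rd

Day 16 falls in week ⌈16/7⌉ of the month.
Days 1–7 hold the 1st Friday, 8–14 the 2nd, 15–21 the 3rd, 22–28 the 4th, 29–31 the 5th.
16 is in the range for the 3rd.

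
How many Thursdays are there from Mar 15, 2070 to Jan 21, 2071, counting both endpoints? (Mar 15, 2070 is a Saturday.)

Mar 15, 2070 is a Saturday; the first Thursday on or after it is Mar 20, 2070 (5 days later).
From Mar 20, 2070 to Jan 21, 2071: 11 + 30 + 31 + 30 + 31 + 31 + 30 + 31 + 30 + 31 + 21 = 307 days (rest of Mar, Apr, May, Jun, Jul, Aug, Sep, Oct, Nov, Dec, Jan).
307 ÷ 7 = 43 full weeks with remainder 6, so 43 more Thursdays after the first → 44.

44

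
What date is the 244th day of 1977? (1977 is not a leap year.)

Sep 1, 1977

Jan has 31 days (244 − 31 = 213 remain).
Feb has 28 days (213 − 28 = 185 remain).
Mar has 31 days (185 − 31 = 154 remain).
Apr has 30 days (154 − 30 = 124 remain).
May has 31 days (124 − 31 = 93 remain).
Jun has 30 days (93 − 30 = 63 remain).
Jul has 31 days (63 − 31 = 32 remain).
Aug has 31 days (32 − 31 = 1 remain).
1 into Sep → Sep 1.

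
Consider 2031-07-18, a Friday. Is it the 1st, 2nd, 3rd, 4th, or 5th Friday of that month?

3rd

Day 18 falls in week ⌈18/7⌉ of the month.
Days 1–7 hold the 1st Friday, 8–14 the 2nd, 15–21 the 3rd, 22–28 the 4th, 29–31 the 5th.
18 is in the range for the 3rd.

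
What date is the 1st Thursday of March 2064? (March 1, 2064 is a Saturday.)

2064-03-06

March 2064 begins on a Saturday, so the first Thursday is March 6 (5 days later).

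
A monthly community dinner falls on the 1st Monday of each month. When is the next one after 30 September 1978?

2 October 1978

September 1978 starts on a Friday, so its 1st Monday is 4 September 1978 (3 days in).
That is not after 30 September 1978, so look at October 1978.
October 1978 starts on a Sunday, so its 1st Monday is 2 October 1978 (1 day in).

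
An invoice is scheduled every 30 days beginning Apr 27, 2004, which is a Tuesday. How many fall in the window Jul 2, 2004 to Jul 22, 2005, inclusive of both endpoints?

13

Occurrences land 30·i days after Apr 27, 2004 for i = 0, 1, 2, …
Jul 2, 2004 is 66 days after the start; 66 ÷ 30 = 2 remainder 6; since the remainder is 6, round up to i = 3. First occurrence in the window: #4 on Jul 26, 2004 (3×30 = 90 days in).
Jul 22, 2005 is 451 days after the start; 451 ÷ 30 = 15 remainder 1. Last occurrence in the window: #16 on Jul 21, 2005.
Occurrences #4 through #16: 13 in total.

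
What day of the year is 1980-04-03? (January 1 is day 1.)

Days in months before April: 31 + 29 + 31 = 91.
Plus 3 days into April → day 94.

94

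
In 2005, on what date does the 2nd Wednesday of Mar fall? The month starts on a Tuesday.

Mar 2005 begins on a Tuesday, so the first Wednesday is Mar 2 (1 day later).
The 2nd Wednesday is 1 weeks later: 2 + 7 = 9.

Mar 9, 2005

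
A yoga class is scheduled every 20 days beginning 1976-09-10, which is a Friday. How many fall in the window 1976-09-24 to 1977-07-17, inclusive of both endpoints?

Occurrences land 20·i days after 1976-09-10 for i = 0, 1, 2, …
1976-09-24 is 14 days after the start; 14 ÷ 20 = 0 remainder 14; since the remainder is 14, round up to i = 1. First occurrence in the window: #2 on 1976-09-30 (1×20 = 20 days in).
1977-07-17 is 310 days after the start; 310 ÷ 20 = 15 remainder 10. Last occurrence in the window: #16 on 1977-07-07.
Occurrences #2 through #16: 15 in total.

15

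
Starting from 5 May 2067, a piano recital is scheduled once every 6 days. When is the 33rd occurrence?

13 November 2067

The 33rd occurrence is 32 intervals after the first: 32 × 6 = 192 days after 5 May 2067.
May has 31 days — 26 days to the end of May leaves 166.
June has 30 days (136 left).
July has 31 days (105 left).
August has 31 days (74 left).
September has 30 days (44 left).
October has 31 days (13 left).
13 days into November → 13 November 2067.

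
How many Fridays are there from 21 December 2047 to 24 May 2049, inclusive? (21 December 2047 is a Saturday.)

74

21 December 2047 is a Saturday; the first Friday on or after it is 27 December 2047 (6 days later).
From 27 December 2047 to 24 May 2049: 4 + 366 + 144 = 514 days (rest of 2047, 2048, to 24 May 2049 in 2049).
514 ÷ 7 = 73 full weeks with remainder 3, so 73 more Fridays after the first → 74.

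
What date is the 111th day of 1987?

January has 31 days (111 − 31 = 80 remain).
February has 28 days (80 − 28 = 52 remain).
March has 31 days (52 − 31 = 21 remain).
21 into April → April 21.

April 21, 1987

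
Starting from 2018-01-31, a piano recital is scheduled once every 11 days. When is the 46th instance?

2019-06-10

The 46th occurrence is 45 intervals after the first: 45 × 11 = 495 days after 2018-01-31.
January has 31 days — 0 days to the end of January leaves 495.
From end of January to end of 2018 is 334 days (161 left).
January has 31 days (130 left).
February has 28 days (102 left).
March has 31 days (71 left).
April has 30 days (41 left).
May has 31 days (10 left).
10 days into June → 2019-06-10.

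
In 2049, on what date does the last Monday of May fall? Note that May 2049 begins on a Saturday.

May 31, 2049

May 2049 begins on a Saturday, so the first Monday is May 3 (2 days later).
May 2049 has 31 days. Adding weeks: 3, 10, 17, 24, 31 — the last one ≤ 31 is the 31st.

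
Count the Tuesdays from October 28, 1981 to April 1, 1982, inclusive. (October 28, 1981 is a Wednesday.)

22

October 28, 1981 is a Wednesday; the first Tuesday on or after it is November 3, 1981 (6 days later).
From November 3, 1981 to April 1, 1982: 27 + 31 + 31 + 28 + 31 + 1 = 149 days (rest of November, December, January, February, March, April).
149 ÷ 7 = 21 full weeks with remainder 2, so 21 more Tuesdays after the first → 22.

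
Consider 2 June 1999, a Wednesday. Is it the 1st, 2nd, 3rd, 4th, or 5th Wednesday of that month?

1st

Day 2 falls in week ⌈2/7⌉ of the month.
Days 1–7 hold the 1st Wednesday, 8–14 the 2nd, 15–21 the 3rd, 22–28 the 4th, 29–31 the 5th.
2 is in the range for the 1st.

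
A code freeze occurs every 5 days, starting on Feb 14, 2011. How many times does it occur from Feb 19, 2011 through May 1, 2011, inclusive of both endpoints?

Occurrences land 5·i days after Feb 14, 2011 for i = 0, 1, 2, …
Feb 19, 2011 is 5 days after the start; 5 ÷ 5 = 1 remainder 0. First occurrence in the window: #2 on Feb 19, 2011 (1×5 = 5 days in).
May 1, 2011 is 76 days after the start; 76 ÷ 5 = 15 remainder 1. Last occurrence in the window: #16 on Apr 30, 2011.
Occurrences #2 through #16: 15 in total.

15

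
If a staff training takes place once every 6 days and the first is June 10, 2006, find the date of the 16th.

September 8, 2006

The 16th occurrence is 15 intervals after the first: 15 × 6 = 90 days after June 10, 2006.
June has 30 days — 20 days to the end of June leaves 70.
July has 31 days (39 left).
August has 31 days (8 left).
8 days into September → September 8, 2006.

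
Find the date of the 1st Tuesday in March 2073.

March 2073 begins on a Wednesday, so the first Tuesday is March 7 (6 days later).

7 March 2073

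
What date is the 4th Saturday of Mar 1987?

Mar 1987 begins on a Sunday, so the first Saturday is Mar 7 (6 days later).
The 4th Saturday is 3 weeks later: 7 + 21 = 28.

Mar 28, 1987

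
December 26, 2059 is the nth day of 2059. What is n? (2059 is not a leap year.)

360

Days in months before December: 31 + 28 + 31 + 30 + 31 + 30 + 31 + 31 + 30 + 31 + 30 = 334.
Plus 26 days into December → day 360.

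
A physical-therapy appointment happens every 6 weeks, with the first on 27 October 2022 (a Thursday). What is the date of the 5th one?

13 April 2023

The 5th occurrence is 4 intervals after the first: 4 × 42 = 168 days after 27 October 2022.
October has 31 days — 4 days to the end of October leaves 164.
November has 30 days (134 left).
December has 31 days (103 left).
January has 31 days (72 left).
February has 28 days (44 left).
March has 31 days (13 left).
13 days into April → 13 April 2023.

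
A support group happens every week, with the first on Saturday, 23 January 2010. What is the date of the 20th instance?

The 20th occurrence is 19 intervals after the first: 19 × 7 = 133 days after 23 January 2010.
January has 31 days — 8 days to the end of January leaves 125.
February has 28 days (97 left).
March has 31 days (66 left).
April has 30 days (36 left).
May has 31 days (5 left).
5 days into June → 5 June 2010.

5 June 2010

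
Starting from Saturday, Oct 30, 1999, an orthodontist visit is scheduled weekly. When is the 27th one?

Apr 29, 2000

The 27th occurrence is 26 intervals after the first: 26 × 7 = 182 days after Oct 30, 1999.
Oct has 31 days — 1 day to the end of Oct leaves 181.
Nov has 30 days (151 left).
Dec has 31 days (120 left).
Jan has 31 days (89 left).
Feb has 29 days (60 left).
Mar has 31 days (29 left).
29 days into Apr → Apr 29, 2000.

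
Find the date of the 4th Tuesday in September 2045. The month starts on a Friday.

September 2045 begins on a Friday, so the first Tuesday is September 5 (4 days later).
The 4th Tuesday is 3 weeks later: 5 + 21 = 26.

2045-09-26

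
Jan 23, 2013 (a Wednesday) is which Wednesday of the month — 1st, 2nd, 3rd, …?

Day 23 falls in week ⌈23/7⌉ of the month.
Days 1–7 hold the 1st Wednesday, 8–14 the 2nd, 15–21 the 3rd, 22–28 the 4th, 29–31 the 5th.
23 is in the range for the 4th.

4th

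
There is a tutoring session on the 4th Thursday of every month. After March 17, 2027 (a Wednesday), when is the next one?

March 2027 starts on a Monday; its first Thursday is the 4th, so the 4th Thursday is the 25th — March 25, 2027.
March 25, 2027 is after March 17, 2027, so that is the next one.

March 25, 2027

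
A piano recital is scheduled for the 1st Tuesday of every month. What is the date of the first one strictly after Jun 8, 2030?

Jun 2030 starts on a Saturday, so its 1st Tuesday is Jun 4, 2030 (3 days in).
That is not after Jun 8, 2030, so look at Jul 2030.
Jul 2030 starts on a Monday, so its 1st Tuesday is Jul 2, 2030 (1 day in).

Jul 2, 2030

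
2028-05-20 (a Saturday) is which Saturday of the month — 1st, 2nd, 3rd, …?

Day 20 falls in week ⌈20/7⌉ of the month.
Days 1–7 hold the 1st Saturday, 8–14 the 2nd, 15–21 the 3rd, 22–28 the 4th, 29–31 the 5th.
20 is in the range for the 3rd.

3rd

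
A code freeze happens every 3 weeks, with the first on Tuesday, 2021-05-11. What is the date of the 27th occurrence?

2022-11-08

The 27th occurrence is 26 intervals after the first: 26 × 21 = 546 days after 2021-05-11.
May has 31 days — 20 days to the end of May leaves 526.
From end of May to end of 2021 is 214 days (312 left).
January has 31 days (281 left).
February has 28 days (253 left).
March has 31 days (222 left).
April has 30 days (192 left).
May has 31 days (161 left).
June has 30 days (131 left).
July has 31 days (100 left).
August has 31 days (69 left).
September has 30 days (39 left).
October has 31 days (8 left).
8 days into November → 2022-11-08.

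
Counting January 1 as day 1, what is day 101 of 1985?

April 11, 1985

January has 31 days (101 − 31 = 70 remain).
February has 28 days (70 − 28 = 42 remain).
March has 31 days (42 − 31 = 11 remain).
11 into April → April 11.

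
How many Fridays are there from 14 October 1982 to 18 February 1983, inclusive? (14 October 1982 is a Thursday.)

14 October 1982 is a Thursday; the first Friday on or after it is 15 October 1982 (1 day later).
From 15 October 1982 to 18 February 1983: 16 + 30 + 31 + 31 + 18 = 126 days (rest of October, November, December, January, February).
126 ÷ 7 = 18 full weeks with remainder 0, so 18 more Fridays after the first → 19.

19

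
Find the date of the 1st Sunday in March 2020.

March 2020 begins on a Sunday, so the first Sunday is March 1.

2020-03-01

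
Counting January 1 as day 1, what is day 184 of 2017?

January has 31 days (184 − 31 = 153 remain).
February has 28 days (153 − 28 = 125 remain).
March has 31 days (125 − 31 = 94 remain).
April has 30 days (94 − 30 = 64 remain).
May has 31 days (64 − 31 = 33 remain).
June has 30 days (33 − 30 = 3 remain).
3 into July → July 3.

2017-07-03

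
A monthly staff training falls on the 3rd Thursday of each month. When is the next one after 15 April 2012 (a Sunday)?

19 April 2012

April 2012 starts on a Sunday; its first Thursday is the 5th, so the 3rd Thursday is the 19th — 19 April 2012.
19 April 2012 is after 15 April 2012, so that is the next one.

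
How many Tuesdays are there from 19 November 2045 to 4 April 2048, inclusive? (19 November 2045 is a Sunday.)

124

19 November 2045 is a Sunday; the first Tuesday on or after it is 21 November 2045 (2 days later).
From 21 November 2045 to 4 April 2048: 40 + 365 + 365 + 95 = 865 days (rest of 2045, 2046, 2047, to 4 April 2048 in 2048).
865 ÷ 7 = 123 full weeks with remainder 4, so 123 more Tuesdays after the first → 124.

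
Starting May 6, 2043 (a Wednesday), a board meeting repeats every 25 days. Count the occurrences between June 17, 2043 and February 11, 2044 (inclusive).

Occurrences land 25·i days after May 6, 2043 for i = 0, 1, 2, …
June 17, 2043 is 42 days after the start; 42 ÷ 25 = 1 remainder 17; since the remainder is 17, round up to i = 2. First occurrence in the window: #3 on June 25, 2043 (2×25 = 50 days in).
February 11, 2044 is 281 days after the start; 281 ÷ 25 = 11 remainder 6. Last occurrence in the window: #12 on February 5, 2044.
Occurrences #3 through #12: 10 in total.

10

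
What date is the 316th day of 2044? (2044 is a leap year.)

11 November 2044

January has 31 days (316 − 31 = 285 remain).
February has 29 days (285 − 29 = 256 remain).
March has 31 days (256 − 31 = 225 remain).
April has 30 days (225 − 30 = 195 remain).
May has 31 days (195 − 31 = 164 remain).
June has 30 days (164 − 30 = 134 remain).
July has 31 days (134 − 31 = 103 remain).
August has 31 days (103 − 31 = 72 remain).
September has 30 days (72 − 30 = 42 remain).
October has 31 days (42 − 31 = 11 remain).
11 into November → November 11.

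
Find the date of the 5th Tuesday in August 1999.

The first Tuesday of August 1999 is August 3.
The 5th Tuesday is 4 weeks later: 3 + 28 = 31.

1999-08-31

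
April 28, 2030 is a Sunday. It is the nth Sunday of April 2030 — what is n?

4th

Day 28 falls in week ⌈28/7⌉ of the month.
Days 1–7 hold the 1st Sunday, 8–14 the 2nd, 15–21 the 3rd, 22–28 the 4th, 29–31 the 5th.
28 is in the range for the 4th.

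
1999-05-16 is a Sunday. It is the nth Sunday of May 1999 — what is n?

3rd

Day 16 falls in week ⌈16/7⌉ of the month.
Days 1–7 hold the 1st Sunday, 8–14 the 2nd, 15–21 the 3rd, 22–28 the 4th, 29–31 the 5th.
16 is in the range for the 3rd.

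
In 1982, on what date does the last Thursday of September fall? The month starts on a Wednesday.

September 1982 begins on a Wednesday, so the first Thursday is September 2 (1 day later).
September 1982 has 30 days. Adding weeks: 2, 9, 16, 23, 30 — the last one ≤ 30 is the 30th.

September 30, 1982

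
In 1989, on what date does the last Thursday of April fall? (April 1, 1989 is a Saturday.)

27 April 1989

April 1989 begins on a Saturday, so the first Thursday is April 6 (5 days later).
April 1989 has 30 days. Adding weeks: 6, 13, 20, 27 — the last one ≤ 30 is the 27th.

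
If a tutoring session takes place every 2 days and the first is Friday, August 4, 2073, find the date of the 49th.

November 8, 2073

The 49th occurrence is 48 intervals after the first: 48 × 2 = 96 days after August 4, 2073.
August has 31 days — 27 days to the end of August leaves 69.
September has 30 days (39 left).
October has 31 days (8 left).
8 days into November → November 8, 2073.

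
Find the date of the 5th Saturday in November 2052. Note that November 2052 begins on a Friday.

30 November 2052

November 2052 begins on a Friday, so the first Saturday is November 2 (1 day later).
The 5th Saturday is 4 weeks later: 2 + 28 = 30.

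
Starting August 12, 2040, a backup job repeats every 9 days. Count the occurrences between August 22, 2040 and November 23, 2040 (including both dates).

10

Occurrences land 9·i days after August 12, 2040 for i = 0, 1, 2, …
August 22, 2040 is 10 days after the start; 10 ÷ 9 = 1 remainder 1; since the remainder is 1, round up to i = 2. First occurrence in the window: #3 on August 30, 2040 (2×9 = 18 days in).
November 23, 2040 is 103 days after the start; 103 ÷ 9 = 11 remainder 4. Last occurrence in the window: #12 on November 19, 2040.
Occurrences #3 through #12: 10 in total.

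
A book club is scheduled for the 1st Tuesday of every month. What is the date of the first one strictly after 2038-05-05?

2038-06-01

May 2038 starts on a Saturday, so its 1st Tuesday is 2038-05-04 (3 days in).
That is not after 2038-05-05, so look at June 2038.
June 2038 starts on a Tuesday, so its 1st Tuesday is 2038-06-01.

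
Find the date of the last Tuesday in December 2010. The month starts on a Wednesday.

December 28, 2010

December 2010 begins on a Wednesday, so the first Tuesday is December 7 (6 days later).
December 2010 has 31 days. Adding weeks: 7, 14, 21, 28 — the last one ≤ 31 is the 28th.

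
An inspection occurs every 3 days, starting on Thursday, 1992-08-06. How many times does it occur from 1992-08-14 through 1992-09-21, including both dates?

13

Occurrences land 3·i days after 1992-08-06 for i = 0, 1, 2, …
1992-08-14 is 8 days after the start; 8 ÷ 3 = 2 remainder 2; since the remainder is 2, round up to i = 3. First occurrence in the window: #4 on 1992-08-15 (3×3 = 9 days in).
1992-09-21 is 46 days after the start; 46 ÷ 3 = 15 remainder 1. Last occurrence in the window: #16 on 1992-09-20.
Occurrences #4 through #16: 13 in total.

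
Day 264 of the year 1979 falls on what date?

January has 31 days (264 − 31 = 233 remain).
February has 28 days (233 − 28 = 205 remain).
March has 31 days (205 − 31 = 174 remain).
April has 30 days (174 − 30 = 144 remain).
May has 31 days (144 − 31 = 113 remain).
June has 30 days (113 − 30 = 83 remain).
July has 31 days (83 − 31 = 52 remain).
August has 31 days (52 − 31 = 21 remain).
21 into September → September 21.

September 21, 1979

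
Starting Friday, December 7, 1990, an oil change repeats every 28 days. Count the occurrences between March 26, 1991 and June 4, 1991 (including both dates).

Occurrences land 28·i days after December 7, 1990 for i = 0, 1, 2, …
March 26, 1991 is 109 days after the start; 109 ÷ 28 = 3 remainder 25; since the remainder is 25, round up to i = 4. First occurrence in the window: #5 on March 29, 1991 (4×28 = 112 days in).
June 4, 1991 is 179 days after the start; 179 ÷ 28 = 6 remainder 11. Last occurrence in the window: #7 on May 24, 1991.
Occurrences #5 through #7: 3 in total.

3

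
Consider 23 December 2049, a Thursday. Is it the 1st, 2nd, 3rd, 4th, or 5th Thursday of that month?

Day 23 falls in week ⌈23/7⌉ of the month.
Days 1–7 hold the 1st Thursday, 8–14 the 2nd, 15–21 the 3rd, 22–28 the 4th, 29–31 the 5th.
23 is in the range for the 4th.

4th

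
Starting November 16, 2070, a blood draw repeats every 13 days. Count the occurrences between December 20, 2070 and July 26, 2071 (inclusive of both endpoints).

Occurrences land 13·i days after November 16, 2070 for i = 0, 1, 2, …
December 20, 2070 is 34 days after the start; 34 ÷ 13 = 2 remainder 8; since the remainder is 8, round up to i = 3. First occurrence in the window: #4 on December 25, 2070 (3×13 = 39 days in).
July 26, 2071 is 252 days after the start; 252 ÷ 13 = 19 remainder 5. Last occurrence in the window: #20 on July 21, 2071.
Occurrences #4 through #20: 17 in total.

17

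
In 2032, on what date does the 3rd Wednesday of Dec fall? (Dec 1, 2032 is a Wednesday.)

Dec 2032 begins on a Wednesday, so the first Wednesday is Dec 1.
The 3rd Wednesday is 2 weeks later: 1 + 14 = 15.

Dec 15, 2032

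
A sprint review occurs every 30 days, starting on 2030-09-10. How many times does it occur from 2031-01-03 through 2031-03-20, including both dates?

3

Occurrences land 30·i days after 2030-09-10 for i = 0, 1, 2, …
2031-01-03 is 115 days after the start; 115 ÷ 30 = 3 remainder 25; since the remainder is 25, round up to i = 4. First occurrence in the window: #5 on 2031-01-08 (4×30 = 120 days in).
2031-03-20 is 191 days after the start; 191 ÷ 30 = 6 remainder 11. Last occurrence in the window: #7 on 2031-03-09.
Occurrences #5 through #7: 3 in total.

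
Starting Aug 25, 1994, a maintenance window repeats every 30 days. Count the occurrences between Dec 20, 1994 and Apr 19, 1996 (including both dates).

17

Occurrences land 30·i days after Aug 25, 1994 for i = 0, 1, 2, …
Dec 20, 1994 is 117 days after the start; 117 ÷ 30 = 3 remainder 27; since the remainder is 27, round up to i = 4. First occurrence in the window: #5 on Dec 23, 1994 (4×30 = 120 days in).
Apr 19, 1996 is 603 days after the start; 603 ÷ 30 = 20 remainder 3. Last occurrence in the window: #21 on Apr 16, 1996.
Occurrences #5 through #21: 17 in total.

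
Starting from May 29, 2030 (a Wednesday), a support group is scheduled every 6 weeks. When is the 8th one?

The 8th occurrence is 7 intervals after the first: 7 × 42 = 294 days after May 29, 2030.
May has 31 days — 2 days to the end of May leaves 292.
Jun has 30 days (262 left).
Jul has 31 days (231 left).
Aug has 31 days (200 left).
Sep has 30 days (170 left).
Oct has 31 days (139 left).
Nov has 30 days (109 left).
Dec has 31 days (78 left).
Jan has 31 days (47 left).
Feb has 28 days (19 left).
19 days into Mar → Mar 19, 2031.

Mar 19, 2031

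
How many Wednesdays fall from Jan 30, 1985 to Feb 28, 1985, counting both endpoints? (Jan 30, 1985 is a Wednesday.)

Jan 30, 1985 is a Wednesday; the first Wednesday on or after it is Jan 30, 1985.
From Jan 30, 1985 to Feb 28, 1985: 1 + 28 = 29 days (rest of Jan, Feb).
29 ÷ 7 = 4 full weeks with remainder 1, so 4 more Wednesdays after the first → 5.

5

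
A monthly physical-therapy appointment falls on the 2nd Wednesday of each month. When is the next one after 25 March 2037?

8 April 2037

March 2037 starts on a Sunday; its first Wednesday is the 4th, so the 2nd Wednesday is the 11th — 11 March 2037.
That is not after 25 March 2037, so look at April 2037.
April 2037 starts on a Wednesday; its first Wednesday is the 1st, so the 2nd Wednesday is the 8th — 8 April 2037.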